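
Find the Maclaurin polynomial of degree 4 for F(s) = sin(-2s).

4*s^3/3 - 2*s

Differentiate repeatedly and evaluate at the center.
F(0) = 0
F′(0) = -2
F′′(0) = 0
F′′′(0) = 8
F^(4)(0) = 0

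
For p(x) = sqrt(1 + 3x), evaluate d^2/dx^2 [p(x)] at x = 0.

Compute the successive derivatives at the expansion point and divide by k!.
The coefficient of x^2 in the expansion is -9/8, so p′′(0) = 2! * (-9/8) = -9/4.

-9/4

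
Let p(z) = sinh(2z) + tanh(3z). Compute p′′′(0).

Expand each term separately and add.
From the series, [z^3] p = -23/3; multiply by 3! = 6 to get -46.

-46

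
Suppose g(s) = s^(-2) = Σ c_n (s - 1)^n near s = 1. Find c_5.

-6

[(s - 1)^0] = 1;  [(s - 1)^1] = -2;  [(s - 1)^2] = 3;  [(s - 1)^3] = -4;  [(s - 1)^4] = 5;  [(s - 1)^5] = -6.
So c_5 = g^(5)(1)/5! = -6.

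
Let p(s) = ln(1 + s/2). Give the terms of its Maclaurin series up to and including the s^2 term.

-s^2/8 + s/2

[s^0] = 0;  [s^1] = 1/2;  [s^2] = -1/8.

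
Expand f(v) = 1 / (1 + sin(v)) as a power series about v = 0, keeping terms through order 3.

-5*v^3/6 + v^2 - v + 1

Write 1/(1+u) = 1 - u + u^2 - u^3 + ... and substitute the series for u.
f(0) = 1
f′(0) = -1
f′′(0) = 2
f′′′(0) = -5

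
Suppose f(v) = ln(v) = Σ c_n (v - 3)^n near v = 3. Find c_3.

1/81

Use the known series and substitute for the argument.
[(v - 3)^0] = ln(3);  [(v - 3)^1] = 1/3;  [(v - 3)^2] = -1/18;  [(v - 3)^3] = 1/81.
So c_3 = f′′′(3)/3! = 1/81.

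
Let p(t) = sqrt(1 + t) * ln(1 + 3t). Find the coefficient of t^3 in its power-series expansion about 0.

51/8

Write out both Maclaurin series and multiply, keeping only the needed powers.
[t^0] = 0;  [t^1] = 3;  [t^2] = -3;  [t^3] = 51/8.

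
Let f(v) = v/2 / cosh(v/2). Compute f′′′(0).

Invert the denominator's series and multiply.
From the series, [v^3] f = -1/16; multiply by 3! = 6 to get -3/8.

-3/8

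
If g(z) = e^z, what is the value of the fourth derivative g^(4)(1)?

e

The coefficient of (z - 1)^4 in the expansion is e/24, so g^(4)(1) = 4! * (e/24) = e.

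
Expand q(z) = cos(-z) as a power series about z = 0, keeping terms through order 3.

1 - z^2/2

[z^0] = 1;  [z^1] = 0;  [z^2] = -1/2;  [z^3] = 0.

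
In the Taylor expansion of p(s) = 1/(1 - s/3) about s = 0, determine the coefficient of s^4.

1/81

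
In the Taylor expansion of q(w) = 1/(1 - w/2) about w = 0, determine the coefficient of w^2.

1/4

q(0) = 1
q′(0) = 1/2
q′′(0) = 1/2
The Taylor polynomial is Σ q^(k)(0)/k! · w^k.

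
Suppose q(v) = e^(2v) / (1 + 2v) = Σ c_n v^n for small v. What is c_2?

Write out both Maclaurin series and multiply, keeping only the needed powers.
[v^0] = 1;  [v^1] = 0;  [v^2] = 2.

2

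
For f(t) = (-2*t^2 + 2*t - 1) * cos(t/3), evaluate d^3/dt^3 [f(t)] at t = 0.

-2/3

Distribute the polynomial across the series and collect like powers.
The coefficient of t^3 in the expansion is -1/9, so f′′′(0) = 3! * (-1/9) = -2/3.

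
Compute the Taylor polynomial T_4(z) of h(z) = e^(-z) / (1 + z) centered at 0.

65*z^4/24 - 8*z^3/3 + 5*z^2/2 - 2*z + 1

Write out both Maclaurin series and multiply, keeping only the needed powers.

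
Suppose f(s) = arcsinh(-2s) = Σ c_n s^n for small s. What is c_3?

4/3

f(0) = 0
f′(0) = -2
f′′(0) = 0
f′′′(0) = 8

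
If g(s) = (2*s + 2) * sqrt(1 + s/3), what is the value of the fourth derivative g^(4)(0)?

19/216

Shift and add copies of the series according to the polynomial's terms.
From the series, [s^4] g = 19/5184; multiply by 4! = 24 to get 19/216.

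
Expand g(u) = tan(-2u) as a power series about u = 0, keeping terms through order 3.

-8*u^3/3 - 2*u

[u^0] = 0;  [u^1] = -2;  [u^2] = 0;  [u^3] = -8/3.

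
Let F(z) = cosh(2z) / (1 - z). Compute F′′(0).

6

Write out both Maclaurin series and multiply, keeping only the needed powers.
The coefficient of z^2 in the expansion is 3, so F′′(0) = 2! * (3) = 6.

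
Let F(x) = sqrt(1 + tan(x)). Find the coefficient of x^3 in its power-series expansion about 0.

11/48

Substitute the inner expansion into the outer series and collect powers.
F(0) = 1
F′(0) = 1/2
F′′(0) = -1/4
F′′′(0) = 11/8
Dividing each by k! gives the coefficients c_0, ..., c_3.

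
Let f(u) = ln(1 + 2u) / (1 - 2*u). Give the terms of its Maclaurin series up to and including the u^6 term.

Expand 1/(denominator) as a geometric series and multiply by the numerator's series.
f(0) = 0
f′(0) = 2
f′′(0) = 4
f′′′(0) = 40
f^(4)(0) = 224
f^(5)(0) = 3008
f^(6)(0) = 28416

592*u^6/15 + 376*u^5/15 + 28*u^4/3 + 20*u^3/3 + 2*u^2 + 2*u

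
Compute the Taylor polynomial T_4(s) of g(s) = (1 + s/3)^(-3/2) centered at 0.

35*s^4/1152 - 35*s^3/432 + 5*s^2/24 - s/2 + 1

[s^0] = 1;  [s^1] = -1/2;  [s^2] = 5/24;  [s^3] = -35/432;  [s^4] = 35/1152.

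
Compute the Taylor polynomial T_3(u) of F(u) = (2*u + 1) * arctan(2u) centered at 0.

-8*u^3/3 + 4*u^2 + 2*u

Multiply each power in the prefactor through the base expansion.
F(0) = 0
F′(0) = 2
F′′(0) = 8
F′′′(0) = -16
Then c_k = F^(k)(0)/k! gives each Taylor coefficient.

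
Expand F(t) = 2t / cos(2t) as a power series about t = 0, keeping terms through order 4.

4*t^3 + 2*t

Invert the denominator's series and multiply.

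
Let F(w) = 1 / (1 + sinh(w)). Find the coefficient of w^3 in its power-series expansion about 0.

-7/6

Write 1/(1+u) = 1 - u + u^2 - u^3 + ... and substitute the series for u.
[w^0] = 1;  [w^1] = -1;  [w^2] = 1;  [w^3] = -7/6.
So c_3 = F′′′(0)/3! = -7/6.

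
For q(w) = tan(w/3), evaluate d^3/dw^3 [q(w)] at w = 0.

2/27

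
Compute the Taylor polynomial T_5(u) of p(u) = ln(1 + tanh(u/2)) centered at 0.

u^4/192 - u^2/8 + u/2

Compose series: expand the inner function first, then feed it into the outer expansion.
p(0) = 0
p′(0) = 1/2
p′′(0) = -1/4
p′′′(0) = 0
p^(4)(0) = 1/8
p^(5)(0) = 0
Dividing each by k! gives the coefficients c_0, ..., c_5.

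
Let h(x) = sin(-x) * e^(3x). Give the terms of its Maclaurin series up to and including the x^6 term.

Write out both Maclaurin series and multiply, keeping only the needed powers.

-13*x^6/10 - 79*x^5/30 - 4*x^4 - 13*x^3/3 - 3*x^2 - x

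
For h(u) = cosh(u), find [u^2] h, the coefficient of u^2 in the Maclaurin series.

1/2

Differentiate repeatedly and evaluate at the center.
h(0) = 1
h′(0) = 0
h′′(0) = 1
So c_2 = h′′(0)/2! = 1/2.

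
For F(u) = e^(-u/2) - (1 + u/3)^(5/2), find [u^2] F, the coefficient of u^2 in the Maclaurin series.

-1/12

Combine the two series term by term.
[u^0] = 0;  [u^1] = -4/3;  [u^2] = -1/12.
So c_2 = F′′(0)/2! = -1/12.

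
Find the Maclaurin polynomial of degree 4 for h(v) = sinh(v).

Use the known series and substitute for the argument.
h(0) = 0
h′(0) = 1
h′′(0) = 0
h′′′(0) = 1
h^(4)(0) = 0
Dividing each by k! gives the coefficients c_0, ..., c_4.

v^3/6 + v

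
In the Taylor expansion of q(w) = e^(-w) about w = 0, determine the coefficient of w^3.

-1/6

Apply the Taylor formula c_k = f^(k)(a)/k!.
[w^0] = 1;  [w^1] = -1;  [w^2] = 1/2;  [w^3] = -1/6.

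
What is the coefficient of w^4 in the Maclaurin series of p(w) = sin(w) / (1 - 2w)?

23/3

Multiply the two series term by term and collect like powers.
[w^0] = 0;  [w^1] = 1;  [w^2] = 2;  [w^3] = 23/6;  [w^4] = 23/3.
So c_4 = p^(4)(0)/4! = 23/3.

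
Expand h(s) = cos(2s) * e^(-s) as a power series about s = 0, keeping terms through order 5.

Write out both Maclaurin series and multiply, keeping only the needed powers.
[s^0] = 1;  [s^1] = -1;  [s^2] = -3/2;  [s^3] = 11/6;  [s^4] = -7/24;  [s^5] = -41/120.

-41*s^5/120 - 7*s^4/24 + 11*s^3/6 - 3*s^2/2 - s + 1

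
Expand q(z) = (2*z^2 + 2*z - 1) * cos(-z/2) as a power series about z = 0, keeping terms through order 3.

-z^3/4 + 17*z^2/8 + 2*z - 1

Distribute the polynomial across the series and collect like powers.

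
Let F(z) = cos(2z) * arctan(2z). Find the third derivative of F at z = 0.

Multiply the two series term by term and collect like powers.
The coefficient of z^3 in the expansion is -20/3, so F′′′(0) = 3! * (-20/3) = -40.

-40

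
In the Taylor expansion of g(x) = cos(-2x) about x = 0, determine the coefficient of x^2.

-2

g(0) = 1
g′(0) = 0
g′′(0) = -4
Then c_k = g^(k)(0)/k! gives each Taylor coefficient.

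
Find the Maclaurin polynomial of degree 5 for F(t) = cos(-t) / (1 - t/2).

Write out both Maclaurin series and multiply, keeping only the needed powers.
F(0) = 1
F′(0) = 1/2
F′′(0) = -1/2
F′′′(0) = -3/4
F^(4)(0) = -1/2
F^(5)(0) = -5/4

-t^5/96 - t^4/48 - t^3/8 - t^2/4 + t/2 + 1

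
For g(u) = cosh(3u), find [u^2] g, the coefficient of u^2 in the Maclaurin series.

[u^0] = 1;  [u^1] = 0;  [u^2] = 9/2.
So c_2 = g′′(0)/2! = 9/2.

9/2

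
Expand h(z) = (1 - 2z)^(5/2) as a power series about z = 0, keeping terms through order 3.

-5*z^3/2 + 15*z^2/2 - 5*z + 1

Apply the Taylor formula c_k = f^(k)(a)/k!.
[z^0] = 1;  [z^1] = -5;  [z^2] = 15/2;  [z^3] = -5/2.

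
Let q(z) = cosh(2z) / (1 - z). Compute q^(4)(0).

Expand each factor separately, then convolve coefficients.
The coefficient of z^4 in the expansion is 11/3, so q^(4)(0) = 4! * (11/3) = 88.

88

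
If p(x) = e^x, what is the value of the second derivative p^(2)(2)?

From the series, [(x - 2)^2] p = e^(2)/2; multiply by 2! = 2 to get e^(2).

e^(2)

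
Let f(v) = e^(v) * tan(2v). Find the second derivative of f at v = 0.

4

Take the Cauchy product of the two expansions.
The coefficient of v^2 in the expansion is 2, so f′′(0) = 2! * (2) = 4.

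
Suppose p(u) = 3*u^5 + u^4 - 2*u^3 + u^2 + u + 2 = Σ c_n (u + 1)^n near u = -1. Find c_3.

24

Use the known series and substitute for the argument.
[(u + 1)^0] = 2;  [(u + 1)^1] = 4;  [(u + 1)^2] = -17;  [(u + 1)^3] = 24.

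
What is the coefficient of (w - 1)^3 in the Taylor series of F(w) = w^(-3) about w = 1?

c_3 = F′′′(1)/3! = -10.

-10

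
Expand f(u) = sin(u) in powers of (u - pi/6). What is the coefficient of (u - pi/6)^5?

f(pi/6) = 1/2
f′(pi/6) = sqrt(3)/2
f′′(pi/6) = -1/2
f′′′(pi/6) = -sqrt(3)/2
f^(4)(pi/6) = 1/2
f^(5)(pi/6) = sqrt(3)/2
The Taylor polynomial is Σ f^(k)(pi/6)/k! · (u - pi/6)^k.

sqrt(3)/240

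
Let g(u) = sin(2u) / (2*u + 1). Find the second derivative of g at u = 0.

Multiply the numerator's expansion by the denominator's geometric series.
The coefficient of u^2 in the expansion is -4, so g′′(0) = 2! * (-4) = -8.

-8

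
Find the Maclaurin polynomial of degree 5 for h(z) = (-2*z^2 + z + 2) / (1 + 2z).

Multiply each power in the prefactor through the base expansion.
h(0) = 2
h′(0) = -3
h′′(0) = 8
h′′′(0) = -48
h^(4)(0) = 384
h^(5)(0) = -3840

-32*z^5 + 16*z^4 - 8*z^3 + 4*z^2 - 3*z + 2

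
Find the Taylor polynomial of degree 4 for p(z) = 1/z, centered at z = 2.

p(2) = 1/2
p′(2) = -1/4
p′′(2) = 1/4
p′′′(2) = -3/8
p^(4)(2) = 3/4
Dividing each by k! gives the coefficients c_0, ..., c_4.

(z - 2)^4/32 - (z - 2)^3/16 + (z - 2)^2/8 - (z - 2)/4 + 1/2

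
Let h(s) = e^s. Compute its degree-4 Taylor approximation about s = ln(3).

[(s - ln(3))^0] = 3;  [(s - ln(3))^1] = 3;  [(s - ln(3))^2] = 3/2;  [(s - ln(3))^3] = 1/2;  [(s - ln(3))^4] = 1/8.

(s - ln(3))^4/8 + (s - ln(3))^3/2 + 3*(s - ln(3))^2/2 + 3*(s - ln(3)) + 3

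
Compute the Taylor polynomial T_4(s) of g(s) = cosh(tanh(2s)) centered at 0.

Let u equal the inner series; expand the outer function in u and truncate.
g(0) = 1
g′(0) = 0
g′′(0) = 4
g′′′(0) = 0
g^(4)(0) = -112

-14*s^4/3 + 2*s^2 + 1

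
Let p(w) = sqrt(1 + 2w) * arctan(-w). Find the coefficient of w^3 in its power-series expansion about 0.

Expand each factor separately, then convolve coefficients.
p(0) = 0
p′(0) = -1
p′′(0) = -2
p′′′(0) = 5
So c_3 = p′′′(0)/3! = 5/6.

5/6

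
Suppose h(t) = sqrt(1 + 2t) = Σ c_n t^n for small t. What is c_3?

1/2

Use the known series and substitute for the argument.
[t^0] = 1;  [t^1] = 1;  [t^2] = -1/2;  [t^3] = 1/2.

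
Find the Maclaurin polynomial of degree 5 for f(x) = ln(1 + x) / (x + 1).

Multiply the numerator's expansion by the denominator's geometric series.
f(0) = 0
f′(0) = 1
f′′(0) = -3
f′′′(0) = 11
f^(4)(0) = -50
f^(5)(0) = 274
Dividing each by k! gives the coefficients c_0, ..., c_5.

137*x^5/60 - 25*x^4/12 + 11*x^3/6 - 3*x^2/2 + x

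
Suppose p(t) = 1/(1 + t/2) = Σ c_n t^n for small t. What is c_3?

-1/8

p(0) = 1
p′(0) = -1/2
p′′(0) = 1/2
p′′′(0) = -3/4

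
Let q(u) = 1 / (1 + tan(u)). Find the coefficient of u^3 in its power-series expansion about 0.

Write 1/(1+u) = 1 - u + u^2 - u^3 + ... and substitute the series for u.

-4/3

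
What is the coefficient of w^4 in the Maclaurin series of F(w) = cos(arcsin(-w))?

Compose series: expand the inner function first, then feed it into the outer expansion.
So c_4 = F^(4)(0)/4! = -1/8.

-1/8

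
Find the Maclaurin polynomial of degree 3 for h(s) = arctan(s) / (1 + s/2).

-s^3/12 - s^2/2 + s

Expand each factor separately, then convolve coefficients.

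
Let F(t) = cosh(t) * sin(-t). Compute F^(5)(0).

Take the Cauchy product of the two expansions.
From the series, [t^5] F = 1/30; multiply by 5! = 120 to get 4.

4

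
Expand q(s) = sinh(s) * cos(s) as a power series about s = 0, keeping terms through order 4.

Write out both Maclaurin series and multiply, keeping only the needed powers.
q(0) = 0
q′(0) = 1
q′′(0) = 0
q′′′(0) = -2
q^(4)(0) = 0

-s^3/3 + s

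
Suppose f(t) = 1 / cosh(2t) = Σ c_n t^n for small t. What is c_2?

-2

Divide the numerator series by the denominator series (power-series long division).
[t^0] = 1;  [t^1] = 0;  [t^2] = -2.
So c_2 = f′′(0)/2! = -2.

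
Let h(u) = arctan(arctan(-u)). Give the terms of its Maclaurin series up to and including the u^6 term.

Plug the Maclaurin series of the inner function into that of the outer and collect terms.
h(0) = 0
h′(0) = -1
h′′(0) = 0
h′′′(0) = 4
h^(4)(0) = 0
h^(5)(0) = -88
h^(6)(0) = 0

-11*u^5/15 + 2*u^3/3 - u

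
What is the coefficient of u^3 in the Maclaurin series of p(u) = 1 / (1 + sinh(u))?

-7/6

Expand as Σ (-1)^k u^k with u equal to the inner function's series.
So c_3 = p′′′(0)/3! = -7/6.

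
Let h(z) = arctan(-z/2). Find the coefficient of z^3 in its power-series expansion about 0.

Compute the successive derivatives at the expansion point and divide by k!.
h(0) = 0
h′(0) = -1/2
h′′(0) = 0
h′′′(0) = 1/4
So c_3 = h′′′(0)/3! = 1/24.

1/24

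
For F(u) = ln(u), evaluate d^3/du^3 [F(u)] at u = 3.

Apply the Taylor formula c_k = f^(k)(a)/k!.
The coefficient of (u - 3)^3 in the expansion is 1/81, so F′′′(3) = 3! * (1/81) = 2/27.

2/27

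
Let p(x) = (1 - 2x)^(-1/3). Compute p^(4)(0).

4480/81

The coefficient of x^4 in the expansion is 560/243, so p^(4)(0) = 4! * (560/243) = 4480/81.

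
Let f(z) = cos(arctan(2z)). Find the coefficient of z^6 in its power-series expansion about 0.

-20

Substitute the inner expansion into the outer series and collect powers.
So c_6 = f^(6)(0)/6! = -20.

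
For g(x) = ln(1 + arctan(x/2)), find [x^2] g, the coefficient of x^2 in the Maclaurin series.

Compose series: expand the inner function first, then feed it into the outer expansion.
g(0) = 0
g′(0) = 1/2
g′′(0) = -1/4
Dividing each by k! gives the coefficients c_0, ..., c_2.

-1/8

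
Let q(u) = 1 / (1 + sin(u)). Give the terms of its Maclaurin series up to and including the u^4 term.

Write 1/(1+u) = 1 - u + u^2 - u^3 + ... and substitute the series for u.
q(0) = 1
q′(0) = -1
q′′(0) = 2
q′′′(0) = -5
q^(4)(0) = 16
The Taylor polynomial is Σ q^(k)(0)/k! · u^k.

2*u^4/3 - 5*u^3/6 + u^2 - u + 1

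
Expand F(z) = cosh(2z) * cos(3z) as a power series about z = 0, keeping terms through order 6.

Take the Cauchy product of the two expansions.
F(0) = 1
F′(0) = 0
F′′(0) = -5
F′′′(0) = 0
F^(4)(0) = -119
F^(5)(0) = 0
F^(6)(0) = 2035
Dividing each by k! gives the coefficients c_0, ..., c_6.

407*z^6/144 - 119*z^4/24 - 5*z^2/2 + 1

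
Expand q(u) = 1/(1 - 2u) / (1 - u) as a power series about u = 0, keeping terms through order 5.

Expand each factor separately, then convolve coefficients.

63*u^5 + 31*u^4 + 15*u^3 + 7*u^2 + 3*u + 1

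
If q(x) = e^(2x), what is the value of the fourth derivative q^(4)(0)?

The coefficient of x^4 in the expansion is 2/3, so q^(4)(0) = 4! * (2/3) = 16.

16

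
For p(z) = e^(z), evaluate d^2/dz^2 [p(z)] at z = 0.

1

Compute the successive derivatives at the expansion point and divide by k!.
From the series, [z^2] p = 1/2; multiply by 2! = 2 to get 1.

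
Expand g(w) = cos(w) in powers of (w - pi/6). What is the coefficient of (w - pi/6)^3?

1/12

g(pi/6) = sqrt(3)/2
g′(pi/6) = -1/2
g′′(pi/6) = -sqrt(3)/2
g′′′(pi/6) = 1/2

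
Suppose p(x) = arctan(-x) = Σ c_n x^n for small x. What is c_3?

1/3

c_3 = p′′′(0)/3! = 1/3.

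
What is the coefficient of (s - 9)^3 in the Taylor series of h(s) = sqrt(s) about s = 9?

c_3 = h′′′(9)/3! = 1/3888.

1/3888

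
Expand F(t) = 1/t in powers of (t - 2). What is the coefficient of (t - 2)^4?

Use the known series and substitute for the argument.

1/32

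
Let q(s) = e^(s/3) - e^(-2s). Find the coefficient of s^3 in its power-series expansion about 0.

217/162

Combine the two series term by term.
q(0) = 0
q′(0) = 7/3
q′′(0) = -35/9
q′′′(0) = 217/27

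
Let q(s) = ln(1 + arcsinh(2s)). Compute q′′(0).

-4

Let u equal the inner series; expand the outer function in u and truncate.
The coefficient of s^2 in the expansion is -2, so q′′(0) = 2! * (-2) = -4.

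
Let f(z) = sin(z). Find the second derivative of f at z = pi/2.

Use the known series and substitute for the argument.
From the series, [(z - pi/2)^2] f = -1/2; multiply by 2! = 2 to get -1.

-1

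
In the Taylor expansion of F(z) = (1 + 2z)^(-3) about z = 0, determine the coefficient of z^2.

24

Apply the Taylor formula c_k = f^(k)(a)/k!.
F(0) = 1
F′(0) = -6
F′′(0) = 48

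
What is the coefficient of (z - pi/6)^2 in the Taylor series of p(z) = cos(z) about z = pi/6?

-sqrt(3)/4

p(pi/6) = sqrt(3)/2
p′(pi/6) = -1/2
p′′(pi/6) = -sqrt(3)/2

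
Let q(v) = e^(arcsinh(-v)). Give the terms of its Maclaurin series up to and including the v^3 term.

v^2/2 - v + 1

Let u equal the inner series; expand the outer function in u and truncate.
[v^0] = 1;  [v^1] = -1;  [v^2] = 1/2;  [v^3] = 0.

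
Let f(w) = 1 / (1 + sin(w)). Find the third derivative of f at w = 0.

-5

Write 1/(1+u) = 1 - u + u^2 - u^3 + ... and substitute the series for u.
The coefficient of w^3 in the expansion is -5/6, so f′′′(0) = 3! * (-5/6) = -5.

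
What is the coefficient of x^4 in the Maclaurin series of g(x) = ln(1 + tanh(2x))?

4/3

Substitute the inner expansion into the outer series and collect powers.
g(0) = 0
g′(0) = 2
g′′(0) = -4
g′′′(0) = 0
g^(4)(0) = 32
Dividing each by k! gives the coefficients c_0, ..., c_4.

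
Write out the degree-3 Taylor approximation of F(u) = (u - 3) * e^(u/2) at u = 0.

u^3/16 + u^2/8 - u/2 - 3

Distribute the polynomial across the series and collect like powers.
F(0) = -3
F′(0) = -1/2
F′′(0) = 1/4
F′′′(0) = 3/8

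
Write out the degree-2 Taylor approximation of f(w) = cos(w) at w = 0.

1 - w^2/2

[w^0] = 1;  [w^1] = 0;  [w^2] = -1/2.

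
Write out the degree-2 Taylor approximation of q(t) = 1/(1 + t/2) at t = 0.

Apply the Taylor formula c_k = f^(k)(a)/k!.

t^2/4 - t/2 + 1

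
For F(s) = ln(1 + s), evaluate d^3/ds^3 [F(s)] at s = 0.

The coefficient of s^3 in the expansion is 1/3, so F′′′(0) = 3! * (1/3) = 2.

2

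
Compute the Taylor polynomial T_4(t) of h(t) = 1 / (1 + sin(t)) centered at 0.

Expand as Σ (-1)^k u^k with u equal to the inner function's series.
h(0) = 1
h′(0) = -1
h′′(0) = 2
h′′′(0) = -5
h^(4)(0) = 16
Then c_k = h^(k)(0)/k! gives each Taylor coefficient.

2*t^4/3 - 5*t^3/6 + t^2 - t + 1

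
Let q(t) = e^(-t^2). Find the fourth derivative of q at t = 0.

The coefficient of t^4 in the expansion is 1/2, so q^(4)(0) = 4! * (1/2) = 12.

12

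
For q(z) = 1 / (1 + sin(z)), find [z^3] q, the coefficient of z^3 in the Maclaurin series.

Use the geometric series for the reciprocal, then substitute.
q(0) = 1
q′(0) = -1
q′′(0) = 2
q′′′(0) = -5
So c_3 = q′′′(0)/3! = -5/6.

-5/6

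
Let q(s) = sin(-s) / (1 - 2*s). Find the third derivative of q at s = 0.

Multiply the numerator's expansion by the denominator's geometric series.
The coefficient of s^3 in the expansion is -23/6, so q′′′(0) = 3! * (-23/6) = -23.

-23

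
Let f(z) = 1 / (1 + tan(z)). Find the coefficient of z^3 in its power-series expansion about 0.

-4/3

Use the geometric series for the reciprocal, then substitute.
f(0) = 1
f′(0) = -1
f′′(0) = 2
f′′′(0) = -8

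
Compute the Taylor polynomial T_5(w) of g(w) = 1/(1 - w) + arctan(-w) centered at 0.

4*w^5/5 + w^4 + 4*w^3/3 + w^2 + 1

Expand each term separately and add.
g(0) = 1
g′(0) = 0
g′′(0) = 2
g′′′(0) = 8
g^(4)(0) = 24
g^(5)(0) = 96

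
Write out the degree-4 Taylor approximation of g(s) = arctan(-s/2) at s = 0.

Compute the successive derivatives at the expansion point and divide by k!.

s^3/24 - s/2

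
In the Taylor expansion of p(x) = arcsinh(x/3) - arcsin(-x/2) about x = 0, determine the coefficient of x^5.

Combine the two series term by term.

55/20736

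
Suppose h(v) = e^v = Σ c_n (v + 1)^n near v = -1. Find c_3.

Compute the successive derivatives at the expansion point and divide by k!.
h(-1) = e^(-1)
h′(-1) = e^(-1)
h′′(-1) = e^(-1)
h′′′(-1) = e^(-1)

e^(-1)/6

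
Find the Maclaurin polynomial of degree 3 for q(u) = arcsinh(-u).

q(0) = 0
q′(0) = -1
q′′(0) = 0
q′′′(0) = 1

u^3/6 - u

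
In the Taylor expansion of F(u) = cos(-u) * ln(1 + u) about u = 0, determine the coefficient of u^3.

Take the Cauchy product of the two expansions.
F(0) = 0
F′(0) = 1
F′′(0) = -1
F′′′(0) = -1
So c_3 = F′′′(0)/3! = -1/6.

-1/6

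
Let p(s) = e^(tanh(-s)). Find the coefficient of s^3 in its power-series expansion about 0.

Let u equal the inner series; expand the outer function in u and truncate.

1/6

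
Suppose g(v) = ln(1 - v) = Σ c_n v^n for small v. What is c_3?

-1/3

[v^0] = 0;  [v^1] = -1;  [v^2] = -1/2;  [v^3] = -1/3.
So c_3 = g′′′(0)/3! = -1/3.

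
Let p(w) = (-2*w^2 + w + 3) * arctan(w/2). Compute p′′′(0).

-27/4

Multiply each power in the prefactor through the base expansion.
The coefficient of w^3 in the expansion is -9/8, so p′′′(0) = 3! * (-9/8) = -27/4.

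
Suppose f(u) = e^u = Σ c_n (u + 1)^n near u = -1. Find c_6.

e^(-1)/720

c_6 = f^(6)(-1)/6! = e^(-1)/720.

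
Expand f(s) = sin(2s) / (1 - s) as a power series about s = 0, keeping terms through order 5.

14*s^5/15 + 2*s^4/3 + 2*s^3/3 + 2*s^2 + 2*s

Expand each factor separately, then convolve coefficients.
[s^0] = 0;  [s^1] = 2;  [s^2] = 2;  [s^3] = 2/3;  [s^4] = 2/3;  [s^5] = 14/15.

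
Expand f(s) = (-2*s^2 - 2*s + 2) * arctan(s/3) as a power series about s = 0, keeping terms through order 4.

2*s^4/81 - 56*s^3/81 - 2*s^2/3 + 2*s/3

Multiply each power in the prefactor through the base expansion.
[s^0] = 0;  [s^1] = 2/3;  [s^2] = -2/3;  [s^3] = -56/81;  [s^4] = 2/81.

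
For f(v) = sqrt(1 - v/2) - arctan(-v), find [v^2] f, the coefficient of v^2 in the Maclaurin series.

-1/32

Add the two expansions coefficient-wise.
f(0) = 1
f′(0) = 3/4
f′′(0) = -1/16
So c_2 = f′′(0)/2! = -1/32.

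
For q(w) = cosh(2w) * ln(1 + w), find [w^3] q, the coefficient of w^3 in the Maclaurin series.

Expand each factor separately, then convolve coefficients.
q(0) = 0
q′(0) = 1
q′′(0) = -1
q′′′(0) = 14

7/3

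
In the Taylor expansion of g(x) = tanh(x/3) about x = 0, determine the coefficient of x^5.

g(0) = 0
g′(0) = 1/3
g′′(0) = 0
g′′′(0) = -2/27
g^(4)(0) = 0
g^(5)(0) = 16/243

2/3645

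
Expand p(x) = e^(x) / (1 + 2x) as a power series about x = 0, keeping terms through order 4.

233*x^4/24 - 29*x^3/6 + 5*x^2/2 - x + 1

Write out both Maclaurin series and multiply, keeping only the needed powers.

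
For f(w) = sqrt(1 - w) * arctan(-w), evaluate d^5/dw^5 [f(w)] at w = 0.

Take the Cauchy product of the two expansions.
The coefficient of w^5 in the expansion is -389/1920, so f^(5)(0) = 5! * (-389/1920) = -389/16.

-389/16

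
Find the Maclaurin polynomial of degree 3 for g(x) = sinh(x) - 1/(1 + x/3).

11*x^3/54 - x^2/9 + 4*x/3 - 1

Add the two expansions coefficient-wise.
g(0) = -1
g′(0) = 4/3
g′′(0) = -2/9
g′′′(0) = 11/9
The Taylor polynomial is Σ g^(k)(0)/k! · x^k.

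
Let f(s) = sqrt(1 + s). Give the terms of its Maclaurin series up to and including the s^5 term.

7*s^5/256 - 5*s^4/128 + s^3/16 - s^2/8 + s/2 + 1

Compute the successive derivatives at the expansion point and divide by k!.
f(0) = 1
f′(0) = 1/2
f′′(0) = -1/4
f′′′(0) = 3/8
f^(4)(0) = -15/16
f^(5)(0) = 105/32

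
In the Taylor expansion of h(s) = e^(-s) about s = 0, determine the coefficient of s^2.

1/2

h(0) = 1
h′(0) = -1
h′′(0) = 1
The Taylor polynomial is Σ h^(k)(0)/k! · s^k.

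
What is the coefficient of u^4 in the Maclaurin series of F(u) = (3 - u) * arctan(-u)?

-1/3

Shift and add copies of the series according to the polynomial's terms.
F(0) = 0
F′(0) = -3
F′′(0) = 2
F′′′(0) = 6
F^(4)(0) = -8
So c_4 = F^(4)(0)/4! = -1/3.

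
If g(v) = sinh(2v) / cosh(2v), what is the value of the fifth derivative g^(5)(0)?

512

Divide the numerator series by the denominator series (power-series long division).
From the series, [v^5] g = 64/15; multiply by 5! = 120 to get 512.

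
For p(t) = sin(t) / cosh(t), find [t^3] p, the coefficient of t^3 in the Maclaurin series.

-2/3

Divide the numerator series by the denominator series (power-series long division).
p(0) = 0
p′(0) = 1
p′′(0) = 0
p′′′(0) = -4
Then c_k = p^(k)(0)/k! gives each Taylor coefficient.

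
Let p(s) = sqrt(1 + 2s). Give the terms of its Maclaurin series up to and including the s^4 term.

-5*s^4/8 + s^3/2 - s^2/2 + s + 1

[s^0] = 1;  [s^1] = 1;  [s^2] = -1/2;  [s^3] = 1/2;  [s^4] = -5/8.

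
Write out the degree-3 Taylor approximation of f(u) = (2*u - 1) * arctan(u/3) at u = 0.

u^3/81 + 2*u^2/3 - u/3

Multiply each power in the prefactor through the base expansion.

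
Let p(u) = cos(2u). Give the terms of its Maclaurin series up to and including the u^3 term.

1 - 2*u^2

Differentiate repeatedly and evaluate at the center.
p(0) = 1
p′(0) = 0
p′′(0) = -4
p′′′(0) = 0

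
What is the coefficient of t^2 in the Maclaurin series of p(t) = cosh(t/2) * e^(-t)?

Write out both Maclaurin series and multiply, keeping only the needed powers.

5/8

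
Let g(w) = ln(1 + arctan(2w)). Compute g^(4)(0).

Compose series: expand the inner function first, then feed it into the outer expansion.
The coefficient of w^4 in the expansion is 4/3, so g^(4)(0) = 4! * (4/3) = 32.

32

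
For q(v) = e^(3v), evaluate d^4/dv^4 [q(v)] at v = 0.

81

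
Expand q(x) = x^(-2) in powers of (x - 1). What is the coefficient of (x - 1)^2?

q(1) = 1
q′(1) = -2
q′′(1) = 6
Then c_k = q^(k)(1)/k! gives each Taylor coefficient.

3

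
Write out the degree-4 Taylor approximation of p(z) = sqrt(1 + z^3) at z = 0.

p(0) = 1
p′(0) = 0
p′′(0) = 0
p′′′(0) = 3
p^(4)(0) = 0
Dividing each by k! gives the coefficients c_0, ..., c_4.

z^3/2 + 1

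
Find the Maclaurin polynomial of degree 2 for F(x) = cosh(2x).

2*x^2 + 1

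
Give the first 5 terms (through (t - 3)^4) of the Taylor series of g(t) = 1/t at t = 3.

(t - 3)^4/243 - (t - 3)^3/81 + (t - 3)^2/27 - (t - 3)/9 + 1/3

g(3) = 1/3
g′(3) = -1/9
g′′(3) = 2/27
g′′′(3) = -2/27
g^(4)(3) = 8/81
Then c_k = g^(k)(3)/k! gives each Taylor coefficient.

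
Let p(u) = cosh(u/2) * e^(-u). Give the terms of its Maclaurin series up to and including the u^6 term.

73*u^6/9216 - 61*u^5/1920 + 41*u^4/384 - 7*u^3/24 + 5*u^2/8 - u + 1

Take the Cauchy product of the two expansions.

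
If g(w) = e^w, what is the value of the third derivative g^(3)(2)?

e^(2)

Compute the successive derivatives at the expansion point and divide by k!.
From the series, [(w - 2)^3] g = e^(2)/6; multiply by 3! = 6 to get e^(2).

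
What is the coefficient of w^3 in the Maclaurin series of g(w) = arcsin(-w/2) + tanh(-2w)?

Add the two expansions coefficient-wise.
g(0) = 0
g′(0) = -5/2
g′′(0) = 0
g′′′(0) = 127/8
So c_3 = g′′′(0)/3! = 127/48.

127/48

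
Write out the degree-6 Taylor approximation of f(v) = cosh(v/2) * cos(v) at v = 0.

13*v^6/5120 - 7*v^4/384 - 3*v^2/8 + 1

Write out both Maclaurin series and multiply, keeping only the needed powers.
[v^0] = 1;  [v^1] = 0;  [v^2] = -3/8;  [v^3] = 0;  [v^4] = -7/384;  [v^5] = 0;  [v^6] = 13/5120.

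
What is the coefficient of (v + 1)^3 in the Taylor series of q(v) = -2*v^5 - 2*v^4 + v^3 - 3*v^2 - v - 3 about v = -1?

Compute the successive derivatives at the expansion point and divide by k!.
q(-1) = -6
q′(-1) = 6
q′′(-1) = 4
q′′′(-1) = -66
So c_3 = q′′′(-1)/3! = -11.

-11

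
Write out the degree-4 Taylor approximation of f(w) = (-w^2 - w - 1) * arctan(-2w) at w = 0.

Shift and add copies of the series according to the polynomial's terms.
f(0) = 0
f′(0) = 2
f′′(0) = 4
f′′′(0) = -4
f^(4)(0) = -64
Then c_k = f^(k)(0)/k! gives each Taylor coefficient.

-8*w^4/3 - 2*w^3/3 + 2*w^2 + 2*w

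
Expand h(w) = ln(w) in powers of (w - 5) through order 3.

h(5) = ln(5)
h′(5) = 1/5
h′′(5) = -1/25
h′′′(5) = 2/125
Then c_k = h^(k)(5)/k! gives each Taylor coefficient.

(w - 5)^3/375 - (w - 5)^2/50 + (w - 5)/5 + ln(5)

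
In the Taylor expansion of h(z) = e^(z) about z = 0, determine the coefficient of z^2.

h(0) = 1
h′(0) = 1
h′′(0) = 1

1/2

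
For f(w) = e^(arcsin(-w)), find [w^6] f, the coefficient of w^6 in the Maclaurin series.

17/144

Let u equal the inner series; expand the outer function in u and truncate.
f(0) = 1
f′(0) = -1
f′′(0) = 1
f′′′(0) = -2
f^(4)(0) = 5
f^(5)(0) = -20
f^(6)(0) = 85
So c_6 = f^(6)(0)/6! = 17/144.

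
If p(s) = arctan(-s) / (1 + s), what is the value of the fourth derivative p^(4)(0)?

Take the Cauchy product of the two expansions.
The coefficient of s^4 in the expansion is 2/3, so p^(4)(0) = 4! * (2/3) = 16.

16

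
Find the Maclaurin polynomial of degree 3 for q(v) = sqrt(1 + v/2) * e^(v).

103*v^3/384 + 23*v^2/32 + 5*v/4 + 1

Take the Cauchy product of the two expansions.
q(0) = 1
q′(0) = 5/4
q′′(0) = 23/16
q′′′(0) = 103/64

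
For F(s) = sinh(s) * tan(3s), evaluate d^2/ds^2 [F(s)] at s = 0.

Write out both Maclaurin series and multiply, keeping only the needed powers.
The coefficient of s^2 in the expansion is 3, so F′′(0) = 2! * (3) = 6.

6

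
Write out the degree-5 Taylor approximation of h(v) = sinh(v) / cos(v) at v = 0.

3*v^5/10 + 2*v^3/3 + v

Invert the denominator's series and multiply.
h(0) = 0
h′(0) = 1
h′′(0) = 0
h′′′(0) = 4
h^(4)(0) = 0
h^(5)(0) = 36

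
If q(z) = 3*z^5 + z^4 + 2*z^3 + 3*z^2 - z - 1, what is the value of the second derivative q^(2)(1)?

90

The coefficient of (z - 1)^2 in the expansion is 45, so q′′(1) = 2! * (45) = 90.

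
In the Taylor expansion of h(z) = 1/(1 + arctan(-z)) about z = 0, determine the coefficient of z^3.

Compose series: expand the inner function first, then feed it into the outer expansion.
h(0) = 1
h′(0) = 1
h′′(0) = 2
h′′′(0) = 4
So c_3 = h′′′(0)/3! = 2/3.

2/3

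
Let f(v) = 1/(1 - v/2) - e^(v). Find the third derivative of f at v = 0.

-1/4

Expand each term separately and add.
The coefficient of v^3 in the expansion is -1/24, so f′′′(0) = 3! * (-1/24) = -1/4.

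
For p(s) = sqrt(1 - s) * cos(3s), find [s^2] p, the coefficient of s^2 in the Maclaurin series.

-37/8

Multiply the two series term by term and collect like powers.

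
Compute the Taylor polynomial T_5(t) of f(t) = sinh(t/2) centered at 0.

Use the known series and substitute for the argument.
[t^0] = 0;  [t^1] = 1/2;  [t^2] = 0;  [t^3] = 1/48;  [t^4] = 0;  [t^5] = 1/3840.

t^5/3840 + t^3/48 + t/2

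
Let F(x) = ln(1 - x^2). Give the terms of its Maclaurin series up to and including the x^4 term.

-x^4/2 - x^2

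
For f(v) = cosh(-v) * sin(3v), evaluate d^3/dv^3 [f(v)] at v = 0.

-18

Expand each factor separately, then convolve coefficients.
From the series, [v^3] f = -3; multiply by 3! = 6 to get -18.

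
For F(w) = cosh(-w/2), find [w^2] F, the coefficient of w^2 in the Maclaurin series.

1/8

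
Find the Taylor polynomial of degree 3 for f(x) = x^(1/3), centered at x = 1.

f(1) = 1
f′(1) = 1/3
f′′(1) = -2/9
f′′′(1) = 10/27

5*(x - 1)^3/81 - (x - 1)^2/9 + (x - 1)/3 + 1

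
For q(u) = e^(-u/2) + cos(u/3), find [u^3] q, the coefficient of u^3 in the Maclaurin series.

-1/48

Combine the two series term by term.
q(0) = 2
q′(0) = -1/2
q′′(0) = 5/36
q′′′(0) = -1/8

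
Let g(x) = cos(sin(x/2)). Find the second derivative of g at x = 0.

-1/4

Compose series: expand the inner function first, then feed it into the outer expansion.
The coefficient of x^2 in the expansion is -1/8, so g′′(0) = 2! * (-1/8) = -1/4.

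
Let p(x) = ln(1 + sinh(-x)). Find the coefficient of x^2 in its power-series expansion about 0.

Let u equal the inner series; expand the outer function in u and truncate.
[x^0] = 0;  [x^1] = -1;  [x^2] = -1/2.
So c_2 = p′′(0)/2! = -1/2.

-1/2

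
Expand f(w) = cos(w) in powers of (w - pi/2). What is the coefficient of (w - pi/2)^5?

f(pi/2) = 0
f′(pi/2) = -1
f′′(pi/2) = 0
f′′′(pi/2) = 1
f^(4)(pi/2) = 0
f^(5)(pi/2) = -1
So c_5 = f^(5)(pi/2)/5! = -1/120.

-1/120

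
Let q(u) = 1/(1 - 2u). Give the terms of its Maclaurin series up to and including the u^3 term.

8*u^3 + 4*u^2 + 2*u + 1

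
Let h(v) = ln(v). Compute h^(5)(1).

24

From the series, [(v - 1)^5] h = 1/5; multiply by 5! = 120 to get 24.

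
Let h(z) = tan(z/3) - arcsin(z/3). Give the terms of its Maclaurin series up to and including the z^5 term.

7*z^5/29160 + z^3/162

Combine the two series term by term.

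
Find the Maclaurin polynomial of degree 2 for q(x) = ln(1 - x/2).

-x^2/8 - x/2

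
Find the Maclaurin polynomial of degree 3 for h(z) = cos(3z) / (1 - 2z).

Take the Cauchy product of the two expansions.
[z^0] = 1;  [z^1] = 2;  [z^2] = -1/2;  [z^3] = -1.

-z^3 - z^2/2 + 2*z + 1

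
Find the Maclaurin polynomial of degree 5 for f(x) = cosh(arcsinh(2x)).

Compose series: expand the inner function first, then feed it into the outer expansion.
[x^0] = 1;  [x^1] = 0;  [x^2] = 2;  [x^3] = 0;  [x^4] = -2;  [x^5] = 0.

-2*x^4 + 2*x^2 + 1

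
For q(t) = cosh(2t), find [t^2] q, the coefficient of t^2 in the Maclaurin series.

[t^0] = 1;  [t^1] = 0;  [t^2] = 2.

2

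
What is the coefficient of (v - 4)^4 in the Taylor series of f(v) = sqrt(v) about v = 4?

Differentiate repeatedly and evaluate at the center.
f(4) = 2
f′(4) = 1/4
f′′(4) = -1/32
f′′′(4) = 3/256
f^(4)(4) = -15/2048

-5/16384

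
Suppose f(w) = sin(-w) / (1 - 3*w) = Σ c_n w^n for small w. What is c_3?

-53/6

Multiply the numerator's expansion by the denominator's geometric series.
f(0) = 0
f′(0) = -1
f′′(0) = -6
f′′′(0) = -53
So c_3 = f′′′(0)/3! = -53/6.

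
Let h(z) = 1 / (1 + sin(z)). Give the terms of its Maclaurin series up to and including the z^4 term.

Use the geometric series for the reciprocal, then substitute.
h(0) = 1
h′(0) = -1
h′′(0) = 2
h′′′(0) = -5
h^(4)(0) = 16
Dividing each by k! gives the coefficients c_0, ..., c_4.

2*z^4/3 - 5*z^3/6 + z^2 - z + 1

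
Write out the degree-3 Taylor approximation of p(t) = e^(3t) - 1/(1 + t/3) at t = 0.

245*t^3/54 + 79*t^2/18 + 10*t/3

Combine the two series term by term.
p(0) = 0
p′(0) = 10/3
p′′(0) = 79/9
p′′′(0) = 245/9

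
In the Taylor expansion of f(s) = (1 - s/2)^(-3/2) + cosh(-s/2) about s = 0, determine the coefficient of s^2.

Add the two expansions coefficient-wise.
[s^0] = 2;  [s^1] = 3/4;  [s^2] = 19/32.

19/32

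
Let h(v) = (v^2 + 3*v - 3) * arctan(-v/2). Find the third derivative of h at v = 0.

Distribute the polynomial across the series and collect like powers.
The coefficient of v^3 in the expansion is -5/8, so h′′′(0) = 3! * (-5/8) = -15/4.

-15/4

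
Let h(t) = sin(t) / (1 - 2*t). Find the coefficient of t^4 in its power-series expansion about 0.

23/3

Use 1/(1 - r) = Σ r^k on the denominator, then take the Cauchy product.
h(0) = 0
h′(0) = 1
h′′(0) = 4
h′′′(0) = 23
h^(4)(0) = 184
Dividing each by k! gives the coefficients c_0, ..., c_4.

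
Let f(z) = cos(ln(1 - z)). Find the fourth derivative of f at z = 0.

Let u equal the inner series; expand the outer function in u and truncate.
The coefficient of z^4 in the expansion is -5/12, so f^(4)(0) = 4! * (-5/12) = -10.

-10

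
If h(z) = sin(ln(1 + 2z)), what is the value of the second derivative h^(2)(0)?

Plug the Maclaurin series of the inner function into that of the outer and collect terms.
The coefficient of z^2 in the expansion is -2, so h′′(0) = 2! * (-2) = -4.

-4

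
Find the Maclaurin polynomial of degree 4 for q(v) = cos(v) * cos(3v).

17*v^4/3 - 5*v^2 + 1

Multiply the two series term by term and collect like powers.
[v^0] = 1;  [v^1] = 0;  [v^2] = -5;  [v^3] = 0;  [v^4] = 17/3.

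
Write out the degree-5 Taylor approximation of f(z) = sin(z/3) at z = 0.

z^5/29160 - z^3/162 + z/3

[z^0] = 0;  [z^1] = 1/3;  [z^2] = 0;  [z^3] = -1/162;  [z^4] = 0;  [z^5] = 1/29160.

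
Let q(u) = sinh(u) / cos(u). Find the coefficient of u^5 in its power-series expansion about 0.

3/10

Divide the numerator series by the denominator series (power-series long division).
[u^0] = 0;  [u^1] = 1;  [u^2] = 0;  [u^3] = 2/3;  [u^4] = 0;  [u^5] = 3/10.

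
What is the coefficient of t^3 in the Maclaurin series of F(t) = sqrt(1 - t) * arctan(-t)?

Expand each factor separately, then convolve coefficients.
So c_3 = F′′′(0)/3! = 11/24.

11/24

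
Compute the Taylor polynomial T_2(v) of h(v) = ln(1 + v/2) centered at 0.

-v^2/8 + v/2

[v^0] = 0;  [v^1] = 1/2;  [v^2] = -1/8.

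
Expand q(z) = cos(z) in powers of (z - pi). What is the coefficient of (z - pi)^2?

1/2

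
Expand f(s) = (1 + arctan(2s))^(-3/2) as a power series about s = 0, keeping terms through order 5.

Plug the Maclaurin series of the inner function into that of the outer and collect terms.
f(0) = 1
f′(0) = -3
f′′(0) = 15
f′′′(0) = -81
f^(4)(0) = 465
f^(5)(0) = -3147
Then c_k = f^(k)(0)/k! gives each Taylor coefficient.

-1049*s^5/40 + 155*s^4/8 - 27*s^3/2 + 15*s^2/2 - 3*s + 1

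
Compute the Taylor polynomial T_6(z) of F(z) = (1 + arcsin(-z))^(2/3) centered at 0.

-1733*z^6/32805 - 1369*z^5/14580 - 16*z^4/243 - 13*z^3/81 - z^2/9 - 2*z/3 + 1

Let u equal the inner series; expand the outer function in u and truncate.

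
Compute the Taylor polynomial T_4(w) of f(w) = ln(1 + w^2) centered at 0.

-w^4/2 + w^2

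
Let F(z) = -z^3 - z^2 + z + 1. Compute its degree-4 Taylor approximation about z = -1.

-(z + 1)^3 + 2*(z + 1)^2

F(-1) = 0
F′(-1) = 0
F′′(-1) = 4
F′′′(-1) = -6
F^(4)(-1) = 0
The Taylor polynomial is Σ F^(k)(-1)/k! · (z + 1)^k.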